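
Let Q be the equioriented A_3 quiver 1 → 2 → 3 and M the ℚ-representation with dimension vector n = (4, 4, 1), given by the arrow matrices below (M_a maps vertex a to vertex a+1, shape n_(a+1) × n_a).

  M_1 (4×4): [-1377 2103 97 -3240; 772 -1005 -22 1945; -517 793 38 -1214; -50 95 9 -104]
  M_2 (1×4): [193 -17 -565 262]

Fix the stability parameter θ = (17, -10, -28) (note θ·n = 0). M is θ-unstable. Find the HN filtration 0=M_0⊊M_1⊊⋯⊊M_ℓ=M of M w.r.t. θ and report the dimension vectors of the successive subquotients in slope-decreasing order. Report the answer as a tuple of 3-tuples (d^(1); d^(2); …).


Barcode: M ≅ I[1,2]^3, I[1,3]. HN layers by μ_θ (2 steps, strictly decreasing):
  μ^(1)=7/2; μ^(2)=-7

((3, 3, 0); (1, 1, 1))


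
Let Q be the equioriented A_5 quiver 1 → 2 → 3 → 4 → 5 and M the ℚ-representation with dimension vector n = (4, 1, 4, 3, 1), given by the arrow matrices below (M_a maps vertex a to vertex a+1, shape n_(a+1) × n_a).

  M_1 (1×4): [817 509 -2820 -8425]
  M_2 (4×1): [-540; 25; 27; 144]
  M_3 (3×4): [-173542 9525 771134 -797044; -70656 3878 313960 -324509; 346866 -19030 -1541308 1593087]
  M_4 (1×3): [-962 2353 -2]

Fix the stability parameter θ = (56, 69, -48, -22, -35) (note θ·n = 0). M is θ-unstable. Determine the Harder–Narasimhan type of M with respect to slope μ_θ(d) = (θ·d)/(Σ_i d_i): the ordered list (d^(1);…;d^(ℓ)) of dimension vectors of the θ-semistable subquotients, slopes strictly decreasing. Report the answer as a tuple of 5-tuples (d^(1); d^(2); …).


Barcode: M ≅ I[1,1]^3, I[1,5], I[3,3], I[3,4]^2. HN layers by μ_θ (4 steps, strictly decreasing):
  μ^(1)=56; μ^(2)=4; μ^(3)=-22; μ^(4)=-48

((3, 0, 0, 0, 0); (1, 1, 1, 1, 1); (0, 0, 0, 2, 0); (0, 0, 3, 0, 0))


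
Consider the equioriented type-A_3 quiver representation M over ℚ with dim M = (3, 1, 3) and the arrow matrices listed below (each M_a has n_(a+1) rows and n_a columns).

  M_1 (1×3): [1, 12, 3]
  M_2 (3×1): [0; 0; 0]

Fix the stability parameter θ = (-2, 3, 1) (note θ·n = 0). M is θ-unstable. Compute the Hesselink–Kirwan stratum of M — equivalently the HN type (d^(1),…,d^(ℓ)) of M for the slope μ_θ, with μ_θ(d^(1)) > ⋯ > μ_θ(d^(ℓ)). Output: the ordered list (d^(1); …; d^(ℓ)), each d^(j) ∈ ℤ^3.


Via rank(M_{q-1}∘⋯∘M_p): M ≅ I[1,1]^2, I[1,2], I[3,3]^3.
μ_θ-semistable layers: μ^(1)=3; μ^(2)=1; μ^(3)=-2

((0, 1, 0); (0, 0, 3); (3, 0, 0))


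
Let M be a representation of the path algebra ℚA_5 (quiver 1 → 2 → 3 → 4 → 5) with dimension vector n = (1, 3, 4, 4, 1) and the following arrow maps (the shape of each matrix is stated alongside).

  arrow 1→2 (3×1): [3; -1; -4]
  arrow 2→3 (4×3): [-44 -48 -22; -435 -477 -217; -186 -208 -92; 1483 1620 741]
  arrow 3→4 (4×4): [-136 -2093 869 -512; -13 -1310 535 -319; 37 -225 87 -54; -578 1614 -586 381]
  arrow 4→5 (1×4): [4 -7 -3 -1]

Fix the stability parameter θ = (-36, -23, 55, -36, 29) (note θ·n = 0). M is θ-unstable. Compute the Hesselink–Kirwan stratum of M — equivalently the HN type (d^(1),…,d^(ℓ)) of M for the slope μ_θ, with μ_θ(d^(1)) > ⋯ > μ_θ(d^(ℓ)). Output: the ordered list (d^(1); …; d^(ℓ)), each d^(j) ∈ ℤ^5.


Via rank(M_{q-1}∘⋯∘M_p): M ≅ I[1,5], I[2,4]^2, I[3,4].
μ_θ-semistable layers: μ^(1)=29; μ^(2)=19/2; μ^(3)=-23; μ^(4)=-36

((0, 0, 0, 0, 1); (0, 0, 4, 4, 0); (0, 3, 0, 0, 0); (1, 0, 0, 0, 0))


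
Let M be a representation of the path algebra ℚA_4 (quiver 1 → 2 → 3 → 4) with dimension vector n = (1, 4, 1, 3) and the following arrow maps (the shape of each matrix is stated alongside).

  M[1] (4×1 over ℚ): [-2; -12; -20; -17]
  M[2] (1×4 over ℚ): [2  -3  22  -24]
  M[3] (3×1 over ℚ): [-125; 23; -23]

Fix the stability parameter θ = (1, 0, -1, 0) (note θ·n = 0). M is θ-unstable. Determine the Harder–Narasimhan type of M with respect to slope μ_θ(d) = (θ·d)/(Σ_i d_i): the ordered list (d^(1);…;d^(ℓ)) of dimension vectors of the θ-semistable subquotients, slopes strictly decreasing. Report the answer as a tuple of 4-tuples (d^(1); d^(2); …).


Interval decomposition of M: I[1,2], I[2,2]^2, I[2,4], I[4,4]^2.
HN type (ℓ=3): μ^(1)=1/2; μ^(2)=0; μ^(3)=-1/2

((1, 1, 0, 0); (0, 2, 0, 3); (0, 1, 1, 0))


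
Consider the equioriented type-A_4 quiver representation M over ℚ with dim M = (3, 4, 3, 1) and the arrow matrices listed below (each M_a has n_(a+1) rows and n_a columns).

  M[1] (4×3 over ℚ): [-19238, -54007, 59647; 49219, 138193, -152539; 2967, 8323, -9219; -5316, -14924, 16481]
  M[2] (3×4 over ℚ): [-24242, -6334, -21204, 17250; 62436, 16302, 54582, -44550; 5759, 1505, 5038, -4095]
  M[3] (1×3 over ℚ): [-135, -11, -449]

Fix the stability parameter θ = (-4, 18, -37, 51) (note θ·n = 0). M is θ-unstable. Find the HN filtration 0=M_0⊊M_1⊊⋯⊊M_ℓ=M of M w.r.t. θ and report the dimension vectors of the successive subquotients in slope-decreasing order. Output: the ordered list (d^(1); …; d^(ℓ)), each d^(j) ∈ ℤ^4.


Barcode: M ≅ I[1,2], I[1,3], I[1,4], I[2,2], I[3,3]. HN layers by μ_θ (5 steps, strictly decreasing):
  μ^(1)=51; μ^(2)=18; μ^(3)=-4; μ^(4)=-23/3; μ^(5)=-37

((0, 0, 0, 1); (0, 2, 0, 0); (1, 0, 0, 0); (2, 2, 2, 0); (0, 0, 1, 0))


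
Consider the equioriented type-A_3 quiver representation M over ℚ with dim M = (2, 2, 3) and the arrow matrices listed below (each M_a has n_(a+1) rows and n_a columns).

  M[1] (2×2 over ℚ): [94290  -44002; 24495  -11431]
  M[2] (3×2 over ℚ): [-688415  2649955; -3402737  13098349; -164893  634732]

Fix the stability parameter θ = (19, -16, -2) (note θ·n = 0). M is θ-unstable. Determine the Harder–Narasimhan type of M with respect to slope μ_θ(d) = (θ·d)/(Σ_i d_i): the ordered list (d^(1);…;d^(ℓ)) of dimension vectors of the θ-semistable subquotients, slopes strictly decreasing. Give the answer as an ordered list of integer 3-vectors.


Via rank(M_{q-1}∘⋯∘M_p): M ≅ I[1,1], I[1,3], I[2,3], I[3,3].
μ_θ-semistable layers: μ^(1)=19; μ^(2)=1/3; μ^(3)=-2; μ^(4)=-16

((1, 0, 0); (1, 1, 1); (0, 0, 2); (0, 1, 0))


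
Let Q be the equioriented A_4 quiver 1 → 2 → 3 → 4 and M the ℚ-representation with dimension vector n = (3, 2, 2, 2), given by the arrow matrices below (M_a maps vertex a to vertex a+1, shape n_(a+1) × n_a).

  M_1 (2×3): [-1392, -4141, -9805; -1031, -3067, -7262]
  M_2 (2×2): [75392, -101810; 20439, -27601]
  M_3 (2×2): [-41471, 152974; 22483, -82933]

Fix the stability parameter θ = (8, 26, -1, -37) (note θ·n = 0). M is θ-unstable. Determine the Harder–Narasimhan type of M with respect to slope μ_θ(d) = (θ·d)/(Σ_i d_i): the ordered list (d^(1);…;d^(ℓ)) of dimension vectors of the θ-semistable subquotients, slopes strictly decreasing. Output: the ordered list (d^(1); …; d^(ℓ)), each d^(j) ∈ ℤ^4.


Interval decomposition of M: I[1,1], I[1,4]^2.
HN type (ℓ=2): μ^(1)=8; μ^(2)=-1

((1, 0, 0, 0); (2, 2, 2, 2))


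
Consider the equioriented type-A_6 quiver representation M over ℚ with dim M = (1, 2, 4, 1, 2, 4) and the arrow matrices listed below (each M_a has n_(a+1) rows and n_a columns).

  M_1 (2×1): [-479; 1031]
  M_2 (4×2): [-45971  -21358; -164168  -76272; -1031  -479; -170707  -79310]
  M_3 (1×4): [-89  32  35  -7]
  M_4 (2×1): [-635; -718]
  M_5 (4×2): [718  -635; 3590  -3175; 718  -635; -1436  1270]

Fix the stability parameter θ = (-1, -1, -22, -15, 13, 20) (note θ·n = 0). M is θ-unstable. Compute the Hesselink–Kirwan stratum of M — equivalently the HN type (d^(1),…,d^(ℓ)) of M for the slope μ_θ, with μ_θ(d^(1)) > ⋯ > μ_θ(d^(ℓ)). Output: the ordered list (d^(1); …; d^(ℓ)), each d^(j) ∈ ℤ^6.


Interval decomposition of M: I[1,3], I[2,5], I[3,3]^2, I[5,6], I[6,6]^3.
HN type (ℓ=5): μ^(1)=20; μ^(2)=13; μ^(3)=-8; μ^(4)=-38/3; μ^(5)=-22

((0, 0, 0, 0, 0, 4); (0, 0, 0, 0, 2, 0); (1, 1, 1, 0, 0, 0); (0, 1, 1, 1, 0, 0); (0, 0, 2, 0, 0, 0))


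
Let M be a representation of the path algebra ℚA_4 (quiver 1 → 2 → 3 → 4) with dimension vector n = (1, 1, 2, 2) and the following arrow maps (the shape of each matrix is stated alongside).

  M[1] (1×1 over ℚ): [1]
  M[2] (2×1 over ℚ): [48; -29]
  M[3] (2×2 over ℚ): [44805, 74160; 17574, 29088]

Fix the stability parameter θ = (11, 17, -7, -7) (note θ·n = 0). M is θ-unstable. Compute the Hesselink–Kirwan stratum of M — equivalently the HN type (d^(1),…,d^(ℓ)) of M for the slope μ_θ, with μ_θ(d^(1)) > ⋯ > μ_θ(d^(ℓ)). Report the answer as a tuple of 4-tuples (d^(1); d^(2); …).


Barcode: M ≅ I[1,3], I[3,4], I[4,4]. HN layers by μ_θ (2 steps, strictly decreasing):
  μ^(1)=7; μ^(2)=-7

((1, 1, 1, 0); (0, 0, 1, 2))


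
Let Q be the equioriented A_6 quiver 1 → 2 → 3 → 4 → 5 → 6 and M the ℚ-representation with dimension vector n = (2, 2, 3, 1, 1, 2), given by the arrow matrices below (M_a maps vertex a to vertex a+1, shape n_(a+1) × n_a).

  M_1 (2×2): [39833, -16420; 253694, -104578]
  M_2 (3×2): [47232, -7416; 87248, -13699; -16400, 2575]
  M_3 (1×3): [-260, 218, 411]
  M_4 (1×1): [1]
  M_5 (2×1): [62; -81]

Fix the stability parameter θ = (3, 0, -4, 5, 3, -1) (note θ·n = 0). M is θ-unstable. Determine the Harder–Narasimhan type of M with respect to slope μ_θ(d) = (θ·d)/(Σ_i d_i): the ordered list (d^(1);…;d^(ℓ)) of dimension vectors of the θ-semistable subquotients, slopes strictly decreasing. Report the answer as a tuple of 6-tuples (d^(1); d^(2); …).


Barcode: M ≅ I[1,2], I[1,6], I[3,3]^2, I[6,6]. HN layers by μ_θ (5 steps, strictly decreasing):
  μ^(1)=7/3; μ^(2)=3/2; μ^(3)=-1/3; μ^(4)=-1; μ^(5)=-4

((0, 0, 0, 1, 1, 1); (1, 1, 0, 0, 0, 0); (1, 1, 1, 0, 0, 0); (0, 0, 0, 0, 0, 1); (0, 0, 2, 0, 0, 0))


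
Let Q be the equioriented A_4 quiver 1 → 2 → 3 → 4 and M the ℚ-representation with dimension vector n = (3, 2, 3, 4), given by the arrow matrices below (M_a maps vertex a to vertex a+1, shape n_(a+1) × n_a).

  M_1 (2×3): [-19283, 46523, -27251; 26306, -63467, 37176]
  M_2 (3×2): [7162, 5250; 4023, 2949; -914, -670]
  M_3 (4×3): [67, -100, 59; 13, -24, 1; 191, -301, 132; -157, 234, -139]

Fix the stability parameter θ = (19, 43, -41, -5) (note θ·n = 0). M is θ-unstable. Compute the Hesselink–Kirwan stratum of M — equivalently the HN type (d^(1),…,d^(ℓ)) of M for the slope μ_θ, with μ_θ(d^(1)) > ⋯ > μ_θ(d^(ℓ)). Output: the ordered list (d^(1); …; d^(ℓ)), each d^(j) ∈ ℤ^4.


Barcode: M ≅ I[1,1], I[1,4]^2, I[3,3], I[4,4]^2. HN layers by μ_θ (4 steps, strictly decreasing):
  μ^(1)=19; μ^(2)=4; μ^(3)=-5; μ^(4)=-41

((1, 0, 0, 0); (2, 2, 2, 2); (0, 0, 0, 2); (0, 0, 1, 0))


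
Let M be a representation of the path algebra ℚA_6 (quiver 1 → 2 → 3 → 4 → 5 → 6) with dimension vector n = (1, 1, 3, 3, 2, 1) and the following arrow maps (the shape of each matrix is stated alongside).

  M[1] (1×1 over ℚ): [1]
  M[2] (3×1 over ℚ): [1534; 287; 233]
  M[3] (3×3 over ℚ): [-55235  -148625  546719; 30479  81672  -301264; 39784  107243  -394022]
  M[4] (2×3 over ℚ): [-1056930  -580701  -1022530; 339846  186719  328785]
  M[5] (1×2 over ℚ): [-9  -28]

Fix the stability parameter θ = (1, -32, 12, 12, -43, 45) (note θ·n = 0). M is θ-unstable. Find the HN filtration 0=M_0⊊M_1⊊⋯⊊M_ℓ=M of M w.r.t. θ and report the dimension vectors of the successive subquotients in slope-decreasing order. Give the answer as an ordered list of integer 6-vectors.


Interval decomposition of M: I[1,5], I[3,4], I[3,6].
HN type (ℓ=4): μ^(1)=45; μ^(2)=12; μ^(3)=-19/3; μ^(4)=-31/2

((0, 0, 0, 0, 0, 1); (0, 0, 1, 1, 0, 0); (0, 0, 2, 2, 2, 0); (1, 1, 0, 0, 0, 0))


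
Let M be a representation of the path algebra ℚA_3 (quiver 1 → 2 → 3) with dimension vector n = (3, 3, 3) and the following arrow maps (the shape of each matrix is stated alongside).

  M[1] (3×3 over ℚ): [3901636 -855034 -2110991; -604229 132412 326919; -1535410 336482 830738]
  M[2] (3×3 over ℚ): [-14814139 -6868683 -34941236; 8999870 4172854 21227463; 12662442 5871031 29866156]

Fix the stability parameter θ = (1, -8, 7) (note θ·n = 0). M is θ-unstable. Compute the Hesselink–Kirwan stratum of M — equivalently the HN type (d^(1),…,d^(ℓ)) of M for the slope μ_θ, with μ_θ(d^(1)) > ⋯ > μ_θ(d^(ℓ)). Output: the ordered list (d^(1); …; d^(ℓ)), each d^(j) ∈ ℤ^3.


Via rank(M_{q-1}∘⋯∘M_p): M ≅ I[1,3]^3.
μ_θ-semistable layers: μ^(1)=7; μ^(2)=-7/2

((0, 0, 3); (3, 3, 0))


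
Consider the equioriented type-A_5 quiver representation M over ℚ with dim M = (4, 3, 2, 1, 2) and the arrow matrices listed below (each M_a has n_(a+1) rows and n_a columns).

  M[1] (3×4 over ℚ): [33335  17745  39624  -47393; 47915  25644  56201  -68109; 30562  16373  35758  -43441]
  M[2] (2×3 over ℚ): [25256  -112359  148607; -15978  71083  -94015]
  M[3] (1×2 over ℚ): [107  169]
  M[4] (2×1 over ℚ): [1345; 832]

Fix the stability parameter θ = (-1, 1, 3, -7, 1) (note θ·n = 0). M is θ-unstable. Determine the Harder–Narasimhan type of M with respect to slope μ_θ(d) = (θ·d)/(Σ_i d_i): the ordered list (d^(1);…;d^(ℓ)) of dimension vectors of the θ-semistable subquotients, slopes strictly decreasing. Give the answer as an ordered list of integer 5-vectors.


Interval decomposition of M: I[1,1], I[1,2], I[1,3], I[1,5], I[5,5].
HN type (ℓ=3): μ^(1)=3; μ^(2)=1; μ^(3)=-1

((0, 0, 1, 0, 0); (0, 2, 0, 0, 2); (4, 1, 1, 1, 0))


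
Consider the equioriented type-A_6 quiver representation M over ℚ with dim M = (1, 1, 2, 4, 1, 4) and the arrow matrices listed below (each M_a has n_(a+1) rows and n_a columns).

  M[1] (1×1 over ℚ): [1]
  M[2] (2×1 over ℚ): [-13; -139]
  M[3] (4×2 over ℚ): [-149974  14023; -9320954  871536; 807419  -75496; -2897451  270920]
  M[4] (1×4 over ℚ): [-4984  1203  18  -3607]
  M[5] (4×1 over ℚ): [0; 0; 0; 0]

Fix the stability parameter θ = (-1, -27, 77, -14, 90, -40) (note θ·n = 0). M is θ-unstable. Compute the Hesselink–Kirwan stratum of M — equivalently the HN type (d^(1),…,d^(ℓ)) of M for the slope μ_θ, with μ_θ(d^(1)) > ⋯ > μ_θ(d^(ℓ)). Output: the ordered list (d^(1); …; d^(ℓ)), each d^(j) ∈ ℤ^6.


Barcode: M ≅ I[1,5], I[3,4], I[4,4]^2, I[6,6]^4. HN layers by μ_θ (4 steps, strictly decreasing):
  μ^(1)=90; μ^(2)=63/2; μ^(3)=-14; μ^(4)=-40

((0, 0, 0, 0, 1, 0); (0, 0, 2, 2, 0, 0); (1, 1, 0, 2, 0, 0); (0, 0, 0, 0, 0, 4))


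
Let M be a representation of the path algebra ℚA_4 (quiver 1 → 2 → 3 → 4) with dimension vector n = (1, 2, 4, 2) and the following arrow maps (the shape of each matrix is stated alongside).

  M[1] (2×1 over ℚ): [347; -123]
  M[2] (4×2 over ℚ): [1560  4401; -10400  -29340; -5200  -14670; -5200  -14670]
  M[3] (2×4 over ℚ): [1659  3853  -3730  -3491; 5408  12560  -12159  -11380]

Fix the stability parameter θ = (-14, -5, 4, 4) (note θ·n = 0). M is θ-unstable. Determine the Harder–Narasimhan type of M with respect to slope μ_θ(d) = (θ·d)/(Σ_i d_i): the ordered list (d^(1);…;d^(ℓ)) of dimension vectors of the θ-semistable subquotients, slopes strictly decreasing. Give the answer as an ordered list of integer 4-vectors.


Interval decomposition of M: I[1,4], I[2,2], I[3,3]^2, I[3,4].
HN type (ℓ=3): μ^(1)=4; μ^(2)=-5; μ^(3)=-14

((0, 0, 4, 2); (0, 2, 0, 0); (1, 0, 0, 0))


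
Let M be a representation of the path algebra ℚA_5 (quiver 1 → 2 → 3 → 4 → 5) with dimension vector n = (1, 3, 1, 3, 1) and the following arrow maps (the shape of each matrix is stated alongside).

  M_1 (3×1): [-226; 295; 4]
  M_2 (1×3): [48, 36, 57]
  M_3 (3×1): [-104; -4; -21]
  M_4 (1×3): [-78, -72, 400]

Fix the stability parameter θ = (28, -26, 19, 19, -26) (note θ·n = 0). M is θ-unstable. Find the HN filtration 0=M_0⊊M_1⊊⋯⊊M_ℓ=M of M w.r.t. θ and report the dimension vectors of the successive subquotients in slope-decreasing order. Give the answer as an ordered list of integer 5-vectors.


Via rank(M_{q-1}∘⋯∘M_p): M ≅ I[1,2], I[2,2], I[2,4], I[4,4], I[4,5].
μ_θ-semistable layers: μ^(1)=19; μ^(2)=1; μ^(3)=-7/2; μ^(4)=-26

((0, 0, 1, 2, 0); (1, 1, 0, 0, 0); (0, 0, 0, 1, 1); (0, 2, 0, 0, 0))


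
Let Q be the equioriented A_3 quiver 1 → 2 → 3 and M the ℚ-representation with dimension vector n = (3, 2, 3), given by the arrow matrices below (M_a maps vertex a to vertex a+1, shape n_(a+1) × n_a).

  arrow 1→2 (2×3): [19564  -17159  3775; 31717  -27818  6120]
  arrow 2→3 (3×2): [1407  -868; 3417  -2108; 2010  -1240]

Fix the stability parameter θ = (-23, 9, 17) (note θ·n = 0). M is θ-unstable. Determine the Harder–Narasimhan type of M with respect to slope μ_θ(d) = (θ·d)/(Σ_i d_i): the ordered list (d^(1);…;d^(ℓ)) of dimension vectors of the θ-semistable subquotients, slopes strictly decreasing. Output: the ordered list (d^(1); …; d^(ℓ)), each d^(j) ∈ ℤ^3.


Via rank(M_{q-1}∘⋯∘M_p): M ≅ I[1,1], I[1,2], I[1,3], I[3,3]^2.
μ_θ-semistable layers: μ^(1)=17; μ^(2)=9; μ^(3)=-23

((0, 0, 3); (0, 2, 0); (3, 0, 0))


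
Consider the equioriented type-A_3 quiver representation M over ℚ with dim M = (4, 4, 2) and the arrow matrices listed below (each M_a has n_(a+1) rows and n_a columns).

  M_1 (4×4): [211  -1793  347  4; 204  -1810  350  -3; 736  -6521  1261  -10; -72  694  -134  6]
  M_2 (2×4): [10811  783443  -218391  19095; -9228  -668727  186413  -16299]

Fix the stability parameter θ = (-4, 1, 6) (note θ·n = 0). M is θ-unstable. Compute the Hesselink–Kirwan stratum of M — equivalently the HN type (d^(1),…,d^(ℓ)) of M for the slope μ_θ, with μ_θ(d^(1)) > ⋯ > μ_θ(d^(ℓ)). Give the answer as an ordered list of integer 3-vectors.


Via rank(M_{q-1}∘⋯∘M_p): M ≅ I[1,1], I[1,2], I[1,3]^2, I[2,2].
μ_θ-semistable layers: μ^(1)=6; μ^(2)=1; μ^(3)=-4

((0, 0, 2); (0, 4, 0); (4, 0, 0))


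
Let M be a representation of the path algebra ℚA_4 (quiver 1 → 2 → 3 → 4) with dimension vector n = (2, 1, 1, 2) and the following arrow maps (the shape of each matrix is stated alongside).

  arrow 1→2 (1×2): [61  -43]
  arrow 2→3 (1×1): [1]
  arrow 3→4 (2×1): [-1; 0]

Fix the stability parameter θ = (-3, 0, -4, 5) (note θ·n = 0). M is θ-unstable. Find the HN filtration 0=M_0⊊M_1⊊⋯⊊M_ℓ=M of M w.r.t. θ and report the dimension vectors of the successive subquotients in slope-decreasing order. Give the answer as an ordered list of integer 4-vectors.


Interval decomposition of M: I[1,1], I[1,4], I[4,4].
HN type (ℓ=3): μ^(1)=5; μ^(2)=-2; μ^(3)=-3

((0, 0, 0, 2); (0, 1, 1, 0); (2, 0, 0, 0))


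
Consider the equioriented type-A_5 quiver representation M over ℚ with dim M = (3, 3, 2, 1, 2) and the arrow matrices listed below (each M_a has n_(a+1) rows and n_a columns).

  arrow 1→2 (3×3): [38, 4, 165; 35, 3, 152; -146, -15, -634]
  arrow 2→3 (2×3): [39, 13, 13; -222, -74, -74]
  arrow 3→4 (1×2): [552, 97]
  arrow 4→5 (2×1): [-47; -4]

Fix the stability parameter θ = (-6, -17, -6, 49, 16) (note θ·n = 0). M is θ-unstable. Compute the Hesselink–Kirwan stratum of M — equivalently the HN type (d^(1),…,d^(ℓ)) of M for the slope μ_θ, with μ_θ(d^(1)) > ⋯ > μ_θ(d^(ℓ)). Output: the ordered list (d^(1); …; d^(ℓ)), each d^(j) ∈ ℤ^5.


Via rank(M_{q-1}∘⋯∘M_p): M ≅ I[1,2]^2, I[1,5], I[3,3], I[5,5].
μ_θ-semistable layers: μ^(1)=65/2; μ^(2)=16; μ^(3)=-6; μ^(4)=-23/2

((0, 0, 0, 1, 1); (0, 0, 0, 0, 1); (0, 0, 2, 0, 0); (3, 3, 0, 0, 0))


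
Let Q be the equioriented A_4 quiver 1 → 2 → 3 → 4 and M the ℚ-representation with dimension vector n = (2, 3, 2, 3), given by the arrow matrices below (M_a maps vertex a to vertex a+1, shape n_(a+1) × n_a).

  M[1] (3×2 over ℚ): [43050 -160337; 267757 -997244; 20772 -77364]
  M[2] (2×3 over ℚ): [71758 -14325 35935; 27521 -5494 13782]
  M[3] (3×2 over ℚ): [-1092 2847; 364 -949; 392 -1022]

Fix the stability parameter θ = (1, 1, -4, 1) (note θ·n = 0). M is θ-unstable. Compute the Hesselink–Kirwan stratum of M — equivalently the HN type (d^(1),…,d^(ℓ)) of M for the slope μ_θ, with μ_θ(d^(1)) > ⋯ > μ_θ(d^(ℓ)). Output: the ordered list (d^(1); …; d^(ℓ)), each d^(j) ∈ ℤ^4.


Interval decomposition of M: I[1,3], I[1,4], I[2,2], I[4,4]^2.
HN type (ℓ=2): μ^(1)=1; μ^(2)=-2/3

((0, 1, 0, 3); (2, 2, 2, 0))


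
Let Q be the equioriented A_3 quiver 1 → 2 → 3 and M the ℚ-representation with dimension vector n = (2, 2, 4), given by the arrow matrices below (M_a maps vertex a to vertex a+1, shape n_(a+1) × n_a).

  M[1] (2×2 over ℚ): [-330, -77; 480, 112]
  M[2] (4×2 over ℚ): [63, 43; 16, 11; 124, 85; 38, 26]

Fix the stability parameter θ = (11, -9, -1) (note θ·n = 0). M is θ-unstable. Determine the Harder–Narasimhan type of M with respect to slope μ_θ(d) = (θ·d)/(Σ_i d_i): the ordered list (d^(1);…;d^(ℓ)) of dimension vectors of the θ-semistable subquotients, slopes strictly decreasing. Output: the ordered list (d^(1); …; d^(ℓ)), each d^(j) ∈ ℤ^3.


Via rank(M_{q-1}∘⋯∘M_p): M ≅ I[1,1], I[1,3], I[2,3], I[3,3]^2.
μ_θ-semistable layers: μ^(1)=11; μ^(2)=1/3; μ^(3)=-1; μ^(4)=-9

((1, 0, 0); (1, 1, 1); (0, 0, 3); (0, 1, 0))


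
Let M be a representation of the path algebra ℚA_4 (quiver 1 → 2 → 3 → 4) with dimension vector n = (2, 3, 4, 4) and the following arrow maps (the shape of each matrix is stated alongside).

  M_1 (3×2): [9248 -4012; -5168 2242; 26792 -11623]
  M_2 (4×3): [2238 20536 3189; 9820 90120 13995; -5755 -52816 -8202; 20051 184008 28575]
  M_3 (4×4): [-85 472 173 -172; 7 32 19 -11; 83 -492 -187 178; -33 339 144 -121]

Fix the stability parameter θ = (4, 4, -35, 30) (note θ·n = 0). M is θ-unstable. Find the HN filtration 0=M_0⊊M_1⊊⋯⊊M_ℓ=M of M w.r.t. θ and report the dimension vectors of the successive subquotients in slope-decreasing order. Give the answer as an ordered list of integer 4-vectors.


Interval decomposition of M: I[1,1], I[1,4], I[2,2], I[2,3], I[3,4]^2, I[4,4].
HN type (ℓ=5): μ^(1)=30; μ^(2)=4; μ^(3)=-9; μ^(4)=-31/2; μ^(5)=-35

((0, 0, 0, 4); (1, 1, 0, 0); (1, 1, 1, 0); (0, 1, 1, 0); (0, 0, 2, 0))


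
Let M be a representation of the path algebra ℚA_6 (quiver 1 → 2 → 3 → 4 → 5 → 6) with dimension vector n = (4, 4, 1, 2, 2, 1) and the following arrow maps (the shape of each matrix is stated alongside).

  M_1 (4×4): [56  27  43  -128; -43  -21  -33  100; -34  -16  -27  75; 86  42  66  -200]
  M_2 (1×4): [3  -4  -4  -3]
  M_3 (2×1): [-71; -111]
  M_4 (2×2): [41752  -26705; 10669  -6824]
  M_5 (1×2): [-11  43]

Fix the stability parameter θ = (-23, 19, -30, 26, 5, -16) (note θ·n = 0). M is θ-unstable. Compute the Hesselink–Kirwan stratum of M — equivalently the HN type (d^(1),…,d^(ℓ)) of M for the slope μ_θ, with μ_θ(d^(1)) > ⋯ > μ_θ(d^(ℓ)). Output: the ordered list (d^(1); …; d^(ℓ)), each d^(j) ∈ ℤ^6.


Barcode: M ≅ I[1,1], I[1,2]^2, I[1,6], I[2,2], I[4,5]. HN layers by μ_θ (5 steps, strictly decreasing):
  μ^(1)=19; μ^(2)=31/2; μ^(3)=5; μ^(4)=-11/2; μ^(5)=-23

((0, 3, 0, 0, 0, 0); (0, 0, 0, 1, 1, 0); (0, 0, 0, 1, 1, 1); (0, 1, 1, 0, 0, 0); (4, 0, 0, 0, 0, 0))


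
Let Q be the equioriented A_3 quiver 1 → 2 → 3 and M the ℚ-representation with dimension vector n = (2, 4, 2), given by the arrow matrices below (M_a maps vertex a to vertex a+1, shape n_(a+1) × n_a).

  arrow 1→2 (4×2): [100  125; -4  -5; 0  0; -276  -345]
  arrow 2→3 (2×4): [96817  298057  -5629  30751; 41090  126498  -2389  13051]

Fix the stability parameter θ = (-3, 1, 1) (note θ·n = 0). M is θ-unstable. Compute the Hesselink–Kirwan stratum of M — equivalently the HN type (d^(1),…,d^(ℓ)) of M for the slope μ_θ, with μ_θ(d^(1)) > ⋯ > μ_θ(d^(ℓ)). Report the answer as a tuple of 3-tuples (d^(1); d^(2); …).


Barcode: M ≅ I[1,1], I[1,3], I[2,2]^2, I[2,3]. HN layers by μ_θ (2 steps, strictly decreasing):
  μ^(1)=1; μ^(2)=-3

((0, 4, 2); (2, 0, 0))


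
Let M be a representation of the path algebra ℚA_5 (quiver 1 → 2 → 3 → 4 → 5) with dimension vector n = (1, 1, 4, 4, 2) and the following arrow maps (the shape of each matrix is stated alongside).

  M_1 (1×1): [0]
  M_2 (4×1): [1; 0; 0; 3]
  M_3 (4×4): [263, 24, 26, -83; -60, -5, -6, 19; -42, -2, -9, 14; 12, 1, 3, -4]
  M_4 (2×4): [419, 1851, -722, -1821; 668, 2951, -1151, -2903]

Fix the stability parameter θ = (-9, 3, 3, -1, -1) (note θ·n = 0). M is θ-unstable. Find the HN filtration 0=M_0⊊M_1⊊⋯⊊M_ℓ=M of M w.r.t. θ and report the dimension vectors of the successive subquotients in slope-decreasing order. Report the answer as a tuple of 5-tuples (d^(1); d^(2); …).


Barcode: M ≅ I[1,1], I[2,5], I[3,4]^2, I[3,5]. HN layers by μ_θ (3 steps, strictly decreasing):
  μ^(1)=1; μ^(2)=1/3; μ^(3)=-9

((0, 1, 3, 3, 1); (0, 0, 1, 1, 1); (1, 0, 0, 0, 0))


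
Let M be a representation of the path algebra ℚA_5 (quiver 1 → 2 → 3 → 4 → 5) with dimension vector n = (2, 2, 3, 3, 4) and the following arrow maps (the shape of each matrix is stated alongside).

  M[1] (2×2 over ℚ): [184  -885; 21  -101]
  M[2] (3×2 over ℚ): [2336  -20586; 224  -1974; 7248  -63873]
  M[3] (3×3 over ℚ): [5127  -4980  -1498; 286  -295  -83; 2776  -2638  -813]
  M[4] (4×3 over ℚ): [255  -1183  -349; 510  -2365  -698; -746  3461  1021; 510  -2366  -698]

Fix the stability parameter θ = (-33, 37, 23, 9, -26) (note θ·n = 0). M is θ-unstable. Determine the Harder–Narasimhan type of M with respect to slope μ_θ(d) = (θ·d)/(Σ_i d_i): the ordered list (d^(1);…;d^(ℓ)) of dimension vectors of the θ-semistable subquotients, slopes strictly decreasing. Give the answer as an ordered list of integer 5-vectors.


Via rank(M_{q-1}∘⋯∘M_p): M ≅ I[1,2], I[1,5], I[3,5]^2, I[5,5].
μ_θ-semistable layers: μ^(1)=37; μ^(2)=43/4; μ^(3)=2; μ^(4)=-26; μ^(5)=-33

((0, 1, 0, 0, 0); (0, 1, 1, 1, 1); (0, 0, 2, 2, 2); (0, 0, 0, 0, 1); (2, 0, 0, 0, 0))


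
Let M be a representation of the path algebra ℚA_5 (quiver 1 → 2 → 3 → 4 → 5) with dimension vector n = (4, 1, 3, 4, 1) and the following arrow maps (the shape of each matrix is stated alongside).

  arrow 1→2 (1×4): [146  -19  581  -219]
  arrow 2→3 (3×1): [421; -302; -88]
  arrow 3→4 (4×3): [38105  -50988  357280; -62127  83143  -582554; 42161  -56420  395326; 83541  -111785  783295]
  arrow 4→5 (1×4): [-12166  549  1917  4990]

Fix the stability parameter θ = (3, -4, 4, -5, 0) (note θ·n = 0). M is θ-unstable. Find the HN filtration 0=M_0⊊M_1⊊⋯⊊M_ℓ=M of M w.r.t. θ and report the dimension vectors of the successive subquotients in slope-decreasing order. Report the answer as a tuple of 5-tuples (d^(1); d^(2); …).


Via rank(M_{q-1}∘⋯∘M_p): M ≅ I[1,1]^3, I[1,5], I[3,4]^2, I[4,4].
μ_θ-semistable layers: μ^(1)=3; μ^(2)=0; μ^(3)=-1/2; μ^(4)=-5

((3, 0, 0, 0, 0); (0, 0, 0, 0, 1); (1, 1, 3, 3, 0); (0, 0, 0, 1, 0))


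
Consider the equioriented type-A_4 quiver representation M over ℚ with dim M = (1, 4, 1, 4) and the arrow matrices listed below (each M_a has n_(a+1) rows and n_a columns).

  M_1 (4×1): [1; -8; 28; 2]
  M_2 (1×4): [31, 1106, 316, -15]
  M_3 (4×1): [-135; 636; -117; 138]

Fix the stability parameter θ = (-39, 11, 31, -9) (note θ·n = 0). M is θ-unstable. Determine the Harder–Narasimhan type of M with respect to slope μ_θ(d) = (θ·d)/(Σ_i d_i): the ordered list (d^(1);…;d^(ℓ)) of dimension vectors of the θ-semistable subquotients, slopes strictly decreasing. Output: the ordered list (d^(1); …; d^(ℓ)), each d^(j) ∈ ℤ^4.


Via rank(M_{q-1}∘⋯∘M_p): M ≅ I[1,4], I[2,2]^3, I[4,4]^3.
μ_θ-semistable layers: μ^(1)=11; μ^(2)=-9; μ^(3)=-39

((0, 4, 1, 1); (0, 0, 0, 3); (1, 0, 0, 0))


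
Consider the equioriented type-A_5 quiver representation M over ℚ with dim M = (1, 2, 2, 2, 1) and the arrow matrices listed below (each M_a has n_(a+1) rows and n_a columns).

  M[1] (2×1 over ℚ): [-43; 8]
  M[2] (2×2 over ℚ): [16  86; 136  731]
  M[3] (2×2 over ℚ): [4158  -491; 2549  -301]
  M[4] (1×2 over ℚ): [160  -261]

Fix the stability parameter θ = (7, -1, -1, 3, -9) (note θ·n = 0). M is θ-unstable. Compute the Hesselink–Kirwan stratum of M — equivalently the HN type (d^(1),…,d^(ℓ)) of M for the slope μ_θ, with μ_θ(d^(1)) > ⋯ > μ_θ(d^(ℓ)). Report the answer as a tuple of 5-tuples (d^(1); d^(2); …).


Via rank(M_{q-1}∘⋯∘M_p): M ≅ I[1,2], I[2,5], I[3,4].
μ_θ-semistable layers: μ^(1)=3; μ^(2)=-1; μ^(3)=-2

((1, 1, 0, 1, 0); (0, 0, 1, 0, 0); (0, 1, 1, 1, 1))


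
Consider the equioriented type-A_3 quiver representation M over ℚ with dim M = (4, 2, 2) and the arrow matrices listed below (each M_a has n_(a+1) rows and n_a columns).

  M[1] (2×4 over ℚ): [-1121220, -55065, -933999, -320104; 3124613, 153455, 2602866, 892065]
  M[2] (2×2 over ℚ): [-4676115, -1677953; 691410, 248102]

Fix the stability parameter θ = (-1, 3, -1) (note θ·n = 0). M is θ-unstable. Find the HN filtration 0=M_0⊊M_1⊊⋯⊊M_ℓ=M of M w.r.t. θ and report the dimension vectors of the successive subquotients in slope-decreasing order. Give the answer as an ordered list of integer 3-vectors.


Interval decomposition of M: I[1,1]^2, I[1,2], I[1,3], I[3,3].
HN type (ℓ=3): μ^(1)=3; μ^(2)=1; μ^(3)=-1

((0, 1, 0); (0, 1, 1); (4, 0, 1))


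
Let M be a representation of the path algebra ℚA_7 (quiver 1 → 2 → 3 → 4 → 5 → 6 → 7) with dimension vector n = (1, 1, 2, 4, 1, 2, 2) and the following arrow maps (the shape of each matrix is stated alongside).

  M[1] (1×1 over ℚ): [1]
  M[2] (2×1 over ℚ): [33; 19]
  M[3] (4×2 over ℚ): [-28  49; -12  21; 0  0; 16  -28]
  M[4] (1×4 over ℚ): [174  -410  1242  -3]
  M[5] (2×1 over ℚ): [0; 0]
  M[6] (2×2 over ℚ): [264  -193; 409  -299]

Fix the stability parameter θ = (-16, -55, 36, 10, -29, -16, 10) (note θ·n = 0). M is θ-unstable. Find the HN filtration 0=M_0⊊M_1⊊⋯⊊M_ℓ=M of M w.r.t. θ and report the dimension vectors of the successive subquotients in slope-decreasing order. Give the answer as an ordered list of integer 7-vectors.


Interval decomposition of M: I[1,4], I[3,3], I[4,4]^2, I[4,5], I[6,7]^2.
HN type (ℓ=6): μ^(1)=36; μ^(2)=23; μ^(3)=10; μ^(4)=-19/2; μ^(5)=-16; μ^(6)=-71/2

((0, 0, 1, 0, 0, 0, 0); (0, 0, 1, 1, 0, 0, 0); (0, 0, 0, 2, 0, 0, 2); (0, 0, 0, 1, 1, 0, 0); (0, 0, 0, 0, 0, 2, 0); (1, 1, 0, 0, 0, 0, 0))


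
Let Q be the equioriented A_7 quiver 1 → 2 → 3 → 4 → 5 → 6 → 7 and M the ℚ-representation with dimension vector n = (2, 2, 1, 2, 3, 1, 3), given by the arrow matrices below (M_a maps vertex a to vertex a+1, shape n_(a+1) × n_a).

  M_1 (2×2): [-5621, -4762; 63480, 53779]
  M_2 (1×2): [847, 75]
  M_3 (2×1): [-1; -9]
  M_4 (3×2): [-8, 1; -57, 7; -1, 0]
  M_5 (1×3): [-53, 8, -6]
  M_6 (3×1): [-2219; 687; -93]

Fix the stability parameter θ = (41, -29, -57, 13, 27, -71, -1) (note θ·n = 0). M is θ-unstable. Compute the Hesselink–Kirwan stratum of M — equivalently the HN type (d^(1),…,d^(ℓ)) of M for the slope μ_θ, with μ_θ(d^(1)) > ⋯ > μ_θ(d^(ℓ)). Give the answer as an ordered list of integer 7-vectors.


Interval decomposition of M: I[1,2], I[1,7], I[4,5], I[5,5], I[7,7]^2.
HN type (ℓ=6): μ^(1)=27; μ^(2)=13; μ^(3)=6; μ^(4)=-1; μ^(5)=-31/3; μ^(6)=-15

((0, 0, 0, 0, 2, 0, 0); (0, 0, 0, 1, 0, 0, 0); (1, 1, 0, 0, 0, 0, 0); (0, 0, 0, 0, 0, 0, 3); (0, 0, 0, 1, 1, 1, 0); (1, 1, 1, 0, 0, 0, 0))


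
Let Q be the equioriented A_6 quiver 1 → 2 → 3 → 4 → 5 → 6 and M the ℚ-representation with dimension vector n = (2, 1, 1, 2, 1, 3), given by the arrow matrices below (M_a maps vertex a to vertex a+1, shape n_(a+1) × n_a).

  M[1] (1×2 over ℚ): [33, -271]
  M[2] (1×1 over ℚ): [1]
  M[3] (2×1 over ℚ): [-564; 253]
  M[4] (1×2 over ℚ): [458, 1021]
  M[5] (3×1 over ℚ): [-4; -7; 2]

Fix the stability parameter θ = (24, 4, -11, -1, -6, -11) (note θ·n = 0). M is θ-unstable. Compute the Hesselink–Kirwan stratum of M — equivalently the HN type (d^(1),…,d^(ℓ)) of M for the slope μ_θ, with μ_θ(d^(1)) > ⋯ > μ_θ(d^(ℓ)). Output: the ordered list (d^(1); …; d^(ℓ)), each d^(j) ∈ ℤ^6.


Interval decomposition of M: I[1,1], I[1,6], I[4,4], I[6,6]^2.
HN type (ℓ=4): μ^(1)=24; μ^(2)=-1/6; μ^(3)=-1; μ^(4)=-11

((1, 0, 0, 0, 0, 0); (1, 1, 1, 1, 1, 1); (0, 0, 0, 1, 0, 0); (0, 0, 0, 0, 0, 2))


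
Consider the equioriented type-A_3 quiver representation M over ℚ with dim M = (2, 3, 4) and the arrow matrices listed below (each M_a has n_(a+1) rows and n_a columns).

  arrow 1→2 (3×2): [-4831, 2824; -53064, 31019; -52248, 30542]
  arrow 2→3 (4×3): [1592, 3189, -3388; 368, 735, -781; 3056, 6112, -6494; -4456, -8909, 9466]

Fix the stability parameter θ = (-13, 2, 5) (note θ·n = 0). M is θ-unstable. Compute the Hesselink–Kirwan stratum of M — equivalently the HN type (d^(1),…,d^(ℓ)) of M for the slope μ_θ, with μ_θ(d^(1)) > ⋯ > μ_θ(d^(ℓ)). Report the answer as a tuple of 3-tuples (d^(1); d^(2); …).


Interval decomposition of M: I[1,2], I[1,3], I[2,3], I[3,3]^2.
HN type (ℓ=3): μ^(1)=5; μ^(2)=2; μ^(3)=-13

((0, 0, 4); (0, 3, 0); (2, 0, 0))


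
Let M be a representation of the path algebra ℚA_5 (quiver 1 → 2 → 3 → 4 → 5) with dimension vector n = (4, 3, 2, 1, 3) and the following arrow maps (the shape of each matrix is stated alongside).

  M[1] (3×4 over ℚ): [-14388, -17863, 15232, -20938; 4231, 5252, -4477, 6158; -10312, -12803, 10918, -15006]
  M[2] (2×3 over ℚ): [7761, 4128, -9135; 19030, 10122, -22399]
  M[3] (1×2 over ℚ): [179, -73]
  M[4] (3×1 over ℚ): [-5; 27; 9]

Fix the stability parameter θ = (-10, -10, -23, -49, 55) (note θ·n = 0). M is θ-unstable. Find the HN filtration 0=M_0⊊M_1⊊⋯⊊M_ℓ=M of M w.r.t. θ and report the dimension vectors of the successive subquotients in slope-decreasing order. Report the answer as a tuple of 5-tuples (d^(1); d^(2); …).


Via rank(M_{q-1}∘⋯∘M_p): M ≅ I[1,1], I[1,2], I[1,3], I[1,5], I[5,5]^2.
μ_θ-semistable layers: μ^(1)=55; μ^(2)=-10; μ^(3)=-43/3; μ^(4)=-23

((0, 0, 0, 0, 3); (2, 1, 0, 0, 0); (1, 1, 1, 0, 0); (1, 1, 1, 1, 0))


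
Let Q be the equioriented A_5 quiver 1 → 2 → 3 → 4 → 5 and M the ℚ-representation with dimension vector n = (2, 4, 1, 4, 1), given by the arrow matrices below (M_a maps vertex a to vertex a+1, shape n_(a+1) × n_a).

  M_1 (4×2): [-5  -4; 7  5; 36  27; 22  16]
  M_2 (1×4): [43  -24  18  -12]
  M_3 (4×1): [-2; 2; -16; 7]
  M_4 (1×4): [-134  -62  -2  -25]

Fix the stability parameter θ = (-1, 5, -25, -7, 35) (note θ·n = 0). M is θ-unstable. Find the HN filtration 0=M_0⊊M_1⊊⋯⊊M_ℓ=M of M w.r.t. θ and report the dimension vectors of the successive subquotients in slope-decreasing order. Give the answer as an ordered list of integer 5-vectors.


Interval decomposition of M: I[1,2], I[1,5], I[2,2]^2, I[4,4]^3.
HN type (ℓ=4): μ^(1)=35; μ^(2)=5; μ^(3)=-1; μ^(4)=-7

((0, 0, 0, 0, 1); (0, 3, 0, 0, 0); (1, 0, 0, 0, 0); (1, 1, 1, 4, 0))


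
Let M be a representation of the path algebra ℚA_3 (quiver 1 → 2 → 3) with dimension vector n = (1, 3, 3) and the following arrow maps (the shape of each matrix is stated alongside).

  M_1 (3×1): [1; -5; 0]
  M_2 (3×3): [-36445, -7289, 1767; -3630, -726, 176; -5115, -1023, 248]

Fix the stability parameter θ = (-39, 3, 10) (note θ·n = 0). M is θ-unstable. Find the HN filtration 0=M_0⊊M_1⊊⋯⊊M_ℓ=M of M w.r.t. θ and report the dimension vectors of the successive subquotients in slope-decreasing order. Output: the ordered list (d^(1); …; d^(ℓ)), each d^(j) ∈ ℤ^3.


Via rank(M_{q-1}∘⋯∘M_p): M ≅ I[1,2], I[2,3]^2, I[3,3].
μ_θ-semistable layers: μ^(1)=10; μ^(2)=3; μ^(3)=-39

((0, 0, 3); (0, 3, 0); (1, 0, 0))


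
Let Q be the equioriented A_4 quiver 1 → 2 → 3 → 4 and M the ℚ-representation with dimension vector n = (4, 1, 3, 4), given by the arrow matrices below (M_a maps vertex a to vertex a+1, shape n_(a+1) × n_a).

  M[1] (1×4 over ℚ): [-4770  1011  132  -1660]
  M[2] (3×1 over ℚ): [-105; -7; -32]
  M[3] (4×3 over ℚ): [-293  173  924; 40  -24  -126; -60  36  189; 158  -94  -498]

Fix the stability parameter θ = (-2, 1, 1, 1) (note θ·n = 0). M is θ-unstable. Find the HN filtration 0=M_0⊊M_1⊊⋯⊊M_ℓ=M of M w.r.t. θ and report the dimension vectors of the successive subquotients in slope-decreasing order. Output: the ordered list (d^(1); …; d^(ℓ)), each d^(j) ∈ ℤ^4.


Interval decomposition of M: I[1,1]^3, I[1,4], I[3,3], I[3,4], I[4,4]^2.
HN type (ℓ=2): μ^(1)=1; μ^(2)=-2

((0, 1, 3, 4); (4, 0, 0, 0))


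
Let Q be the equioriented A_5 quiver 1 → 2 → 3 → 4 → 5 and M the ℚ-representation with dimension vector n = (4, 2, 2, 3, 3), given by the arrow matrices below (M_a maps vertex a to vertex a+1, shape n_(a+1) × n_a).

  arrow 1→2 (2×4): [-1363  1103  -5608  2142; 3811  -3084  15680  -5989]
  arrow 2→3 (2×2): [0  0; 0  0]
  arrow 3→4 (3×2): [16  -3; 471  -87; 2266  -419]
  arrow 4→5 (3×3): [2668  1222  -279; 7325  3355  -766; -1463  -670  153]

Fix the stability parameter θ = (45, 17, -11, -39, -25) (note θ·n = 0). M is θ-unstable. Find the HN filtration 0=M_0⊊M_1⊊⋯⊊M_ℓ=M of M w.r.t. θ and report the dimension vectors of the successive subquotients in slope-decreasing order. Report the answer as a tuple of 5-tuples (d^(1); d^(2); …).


Barcode: M ≅ I[1,1]^2, I[1,2]^2, I[3,5]^2, I[4,5]. HN layers by μ_θ (4 steps, strictly decreasing):
  μ^(1)=45; μ^(2)=31; μ^(3)=-25; μ^(4)=-39

((2, 0, 0, 0, 0); (2, 2, 0, 0, 0); (0, 0, 2, 2, 3); (0, 0, 0, 1, 0))


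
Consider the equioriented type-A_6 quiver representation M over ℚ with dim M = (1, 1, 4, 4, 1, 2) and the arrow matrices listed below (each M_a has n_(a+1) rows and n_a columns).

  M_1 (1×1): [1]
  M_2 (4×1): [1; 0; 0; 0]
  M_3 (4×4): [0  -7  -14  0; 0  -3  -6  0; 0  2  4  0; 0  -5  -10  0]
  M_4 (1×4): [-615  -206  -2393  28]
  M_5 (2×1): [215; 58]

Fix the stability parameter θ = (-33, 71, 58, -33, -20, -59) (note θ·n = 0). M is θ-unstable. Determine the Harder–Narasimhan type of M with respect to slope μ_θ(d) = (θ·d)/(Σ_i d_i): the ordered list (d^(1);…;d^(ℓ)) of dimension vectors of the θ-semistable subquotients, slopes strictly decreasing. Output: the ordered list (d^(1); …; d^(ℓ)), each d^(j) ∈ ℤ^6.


Barcode: M ≅ I[1,3], I[3,3]^2, I[3,6], I[4,4]^3, I[6,6]. HN layers by μ_θ (5 steps, strictly decreasing):
  μ^(1)=129/2; μ^(2)=58; μ^(3)=-27/2; μ^(4)=-33; μ^(5)=-59

((0, 1, 1, 0, 0, 0); (0, 0, 2, 0, 0, 0); (0, 0, 1, 1, 1, 1); (1, 0, 0, 3, 0, 0); (0, 0, 0, 0, 0, 1))


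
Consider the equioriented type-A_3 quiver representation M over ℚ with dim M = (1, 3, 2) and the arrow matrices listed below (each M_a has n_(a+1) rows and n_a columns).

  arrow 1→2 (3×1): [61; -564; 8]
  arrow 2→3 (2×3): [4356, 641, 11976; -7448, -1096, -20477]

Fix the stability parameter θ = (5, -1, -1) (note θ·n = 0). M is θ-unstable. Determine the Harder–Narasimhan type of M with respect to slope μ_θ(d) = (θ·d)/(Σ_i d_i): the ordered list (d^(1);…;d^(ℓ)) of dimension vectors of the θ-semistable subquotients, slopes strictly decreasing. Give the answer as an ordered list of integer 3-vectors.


Interval decomposition of M: I[1,2], I[2,3]^2.
HN type (ℓ=2): μ^(1)=2; μ^(2)=-1

((1, 1, 0); (0, 2, 2))


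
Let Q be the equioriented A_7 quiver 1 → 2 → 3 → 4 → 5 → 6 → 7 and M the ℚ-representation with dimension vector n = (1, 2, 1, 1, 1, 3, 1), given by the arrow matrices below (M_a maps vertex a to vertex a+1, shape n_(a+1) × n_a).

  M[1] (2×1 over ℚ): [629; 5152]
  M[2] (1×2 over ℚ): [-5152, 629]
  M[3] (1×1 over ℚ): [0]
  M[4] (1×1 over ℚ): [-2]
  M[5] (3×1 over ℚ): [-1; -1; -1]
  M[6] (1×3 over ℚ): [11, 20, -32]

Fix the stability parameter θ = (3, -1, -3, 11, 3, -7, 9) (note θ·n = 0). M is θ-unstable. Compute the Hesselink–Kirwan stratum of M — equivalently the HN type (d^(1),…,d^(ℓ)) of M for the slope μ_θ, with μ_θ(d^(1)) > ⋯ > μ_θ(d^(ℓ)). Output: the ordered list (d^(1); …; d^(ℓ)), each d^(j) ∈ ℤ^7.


Interval decomposition of M: I[1,2], I[2,3], I[4,7], I[6,6]^2.
HN type (ℓ=5): μ^(1)=9; μ^(2)=7/3; μ^(3)=1; μ^(4)=-2; μ^(5)=-7

((0, 0, 0, 0, 0, 0, 1); (0, 0, 0, 1, 1, 1, 0); (1, 1, 0, 0, 0, 0, 0); (0, 1, 1, 0, 0, 0, 0); (0, 0, 0, 0, 0, 2, 0))
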